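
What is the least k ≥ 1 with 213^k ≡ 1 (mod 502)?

250

The order of 213 must divide φ(502) = φ(2)·φ(251) = 1·250 = 250 = 2 · 5^3.
Divisors of 250: 1, 2, 5, 10, 25, 50, 125, 250.
Test each divisor d:
213^1 ≡ 213
213^2 ≡ 189
213^5 ≡ 261
213^10 ≡ 351
213^25 ≡ 353
213^50 ≡ 113
213^125 ≡ 501
213^250 ≡ 1
Hence ord(213) = 250.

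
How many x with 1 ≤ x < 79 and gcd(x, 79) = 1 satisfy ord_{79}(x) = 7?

0

φ(79) = 79 − 1 = 78 = 2 · 3 · 13.
Since (Z/79Z)^× is cyclic of order 78, the number of elements of order d is φ(d) when d | 78 and 0 otherwise.
7 does not divide 78, so no element of (Z/79Z)^× has order 7.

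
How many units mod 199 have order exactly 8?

φ(199) = 199 − 1 = 198 = 2 · 3^2 · 11.
Since (Z/199Z)^× is cyclic of order 198, the number of elements of order d is φ(d) when d | 198 and 0 otherwise.
Here 198 is not a multiple of 8, so there are no elements of order 8.

0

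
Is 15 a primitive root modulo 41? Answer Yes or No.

Yes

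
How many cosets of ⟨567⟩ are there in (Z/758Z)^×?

1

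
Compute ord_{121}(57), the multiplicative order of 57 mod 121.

The order of 57 must divide φ(121) = φ(11^2) = 11·(11−1) = 110 = 2 · 5 · 11.
Divisors of 110: 1, 2, 5, 10, 11, 22, 55, 110.
Evaluate successive powers at the divisors of 110:
57^1 ≡ 57 (mod 121)
57^2 ≡ 103 (mod 121)
57^5 ≡ 76 (mod 121)
57^10 ≡ 89 (mod 121)
57^11 ≡ 112 (mod 121)
57^22 ≡ 81 (mod 121)
57^55 ≡ 120 (mod 121)
57^110 ≡ 1 (mod 121) ✓
Hence ord(57) = 110.

110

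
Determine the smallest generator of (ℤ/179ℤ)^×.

2

φ(179) = 179 − 1 = 178 = 2 · 89.
g is a primitive root iff g^(178/q) ≢ 1 (mod 179) for each prime q ∈ {2, 89}.
g = 2: 2^89 ≡ 178; 2^2 ≡ 4 — none is 1, so 2 is a primitive root.
The smallest primitive root modulo 179 is 2.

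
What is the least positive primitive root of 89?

φ(89) = 89 − 1 = 88 = 2^3 · 11.
g is a primitive root iff g^(88/q) ≢ 1 (mod 89) for each prime q ∈ {2, 11}.
g = 2: 2^44 ≡ 1 — hits 1, so not a primitive root.
g = 3: 3^44 ≡ 88; 3^8 ≡ 64 — none is 1, so 3 is a primitive root.
Hence the least primitive root of 89 is 3.

3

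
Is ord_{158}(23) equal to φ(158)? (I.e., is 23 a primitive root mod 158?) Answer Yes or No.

φ(158) = φ(2)·φ(79) = 1·78 = 78 = 2 · 3 · 13.
An element g generates (Z/158Z)^× iff g^(78/q) ≢ 1 (mod 158) for each prime q ∈ {2, 3, 13}.
23^39 ≡ 1 (mod 158)  [q = 2: ≡ 1 ✗]
23^26 ≡ 55 (mod 158)  [q = 3: ≢ 1 ✓]
23^6 ≡ 1 (mod 158)  [q = 13: ≡ 1 ✗]
23^39 ≡ 1 shows ord(23) | 39, strictly less than φ(158); not a primitive root.

No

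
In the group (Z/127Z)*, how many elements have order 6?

2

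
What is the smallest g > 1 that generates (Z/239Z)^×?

7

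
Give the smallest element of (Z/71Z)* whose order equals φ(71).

φ(71) = 71 − 1 = 70 = 2 · 5 · 7.
Test candidates g = 2, 3, … against the prime factors q ∈ {2, 5, 7} of φ(71): g is a generator iff g^(70/q) ≢ 1 for every such q.
g = 2: 2^35 ≡ 1 — hits 1, so not a primitive root.
g = 3: 3^35 ≡ 1 — hits 1, so not a primitive root.
g = 4: 4^35 ≡ 1 — hits 1, so not a primitive root.
g = 5: 5^35 ≡ 1 — hits 1, so not a primitive root.
g = 6: 6^35 ≡ 1 — hits 1, so not a primitive root.
g = 7: 7^35 ≡ 70; 7^14 ≡ 54; 7^10 ≡ 45 — none is 1, so 7 is a primitive root.
The smallest primitive root modulo 71 is 7.

7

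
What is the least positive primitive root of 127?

3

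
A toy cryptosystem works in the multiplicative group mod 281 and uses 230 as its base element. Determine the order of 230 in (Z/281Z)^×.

280

The order of 230 must divide φ(281) = 281 − 1 = 280 = 2^3 · 5 · 7.
Divisors of 280: 1, 2, 4, 5, 7, 8, 10, 14, 20, 28, 35, 40, 56, 70, 140, 280.
Compute 230^d (mod 281) for the divisors d until we hit 1:
230^1 ≡ 230 (mod 281)
230^2 ≡ 72 (mod 281)
230^4 ≡ 126 (mod 281)
230^5 ≡ 37 (mod 281)
230^7 ≡ 135 (mod 281)
230^8 ≡ 140 (mod 281)
230^10 ≡ 245 (mod 281)
230^14 ≡ 241 (mod 281)
230^20 ≡ 172 (mod 281)
230^28 ≡ 195 (mod 281)
230^35 ≡ 192 (mod 281)
230^40 ≡ 79 (mod 281)
230^56 ≡ 90 (mod 281)
230^70 ≡ 53 (mod 281)
230^140 ≡ 280 (mod 281)
230^280 ≡ 1 (mod 281) ✓
Hence ord(230) = 280.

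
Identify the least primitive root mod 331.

3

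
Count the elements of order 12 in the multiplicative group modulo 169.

4

φ(169) = φ(13^2) = 13·(13−1) = 156 = 2^2 · 3 · 13.
(Z/169Z)^× is cyclic (|G| = 156); a cyclic group of order m has exactly φ(d) elements of each order d | m, and none otherwise.
12 = 2^2 · 3 divides 156, and φ(12) = 4.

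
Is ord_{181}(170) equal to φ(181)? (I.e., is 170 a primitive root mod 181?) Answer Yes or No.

No

φ(181) = 181 − 1 = 180 = 2^2 · 3^2 · 5.
Test 170^(180/q) mod 181 for each prime factor q of 180:
170^90 ≡ 1 (mod 181)  [q = 2: ≡ 1 ✗]
170^60 ≡ 132 (mod 181)  [q = 3: ≢ 1 ✓]
170^36 ≡ 42 (mod 181)  [q = 5: ≢ 1 ✓]
The check at q = 2 fails, so 170 generates a proper subgroup.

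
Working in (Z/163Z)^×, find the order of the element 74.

By Lagrange's theorem, ord_163(74) divides φ(163) = 163 − 1 = 162 = 2 · 3^4.
Divisors of 162: 1, 2, 3, 6, 9, 18, 27, 54, 81, 162.
Compute 74^d (mod 163) for the divisors d until we hit 1:
74^1 ≡ 74 (mod 163)
74^2 ≡ 97 (mod 163)
74^3 ≡ 6 (mod 163)
74^6 ≡ 36 (mod 163)
74^9 ≡ 53 (mod 163)
74^18 ≡ 38 (mod 163)
74^27 ≡ 58 (mod 163)
74^54 ≡ 104 (mod 163)
74^81 ≡ 1 (mod 163) ✓
Hence ord(74) = 81.

81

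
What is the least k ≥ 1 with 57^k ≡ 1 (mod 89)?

22

Since 57 ∈ (Z/89Z)^×, its order divides φ(89) = 89 − 1 = 88 = 2^3 · 11.
Divisors of 88: 1, 2, 4, 8, 11, 22, 44, 88.
Compute 57^d (mod 89) for the divisors d until we hit 1:
57^1 ≡ 57 (mod 89)
57^2 ≡ 45 (mod 89)
57^4 ≡ 67 (mod 89)
57^8 ≡ 39 (mod 89)
57^11 ≡ 88 (mod 89)
57^22 ≡ 1 (mod 89) ✓
Therefore the multiplicative order of 57 modulo 89 is 22.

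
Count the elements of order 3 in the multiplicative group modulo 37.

2

φ(37) = 37 − 1 = 36 = 2^2 · 3^2.
Since (Z/37Z)^× is cyclic of order 36, the number of elements of order d is φ(d) when d | 36 and 0 otherwise.
3 | 36, and φ(3) = 3 − 1 = 2.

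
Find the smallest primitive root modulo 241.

7

φ(241) = 241 − 1 = 240 = 2^4 · 3 · 5.
Test candidates g = 2, 3, … against the prime factors q ∈ {2, 3, 5} of φ(241): g is a generator iff g^(240/q) ≢ 1 for every such q.
g = 2: 2^120 ≡ 1 — hits 1, so not a primitive root.
g = 3: 3^120 ≡ 1 — hits 1, so not a primitive root.
g = 4: 4^120 ≡ 1 — hits 1, so not a primitive root.
g = 5: 5^120 ≡ 1 — hits 1, so not a primitive root.
g = 6: 6^120 ≡ 1 — hits 1, so not a primitive root.
g = 7: 7^120 ≡ 240; 7^80 ≡ 15; 7^48 ≡ 91 — none is 1, so 7 is a primitive root.
Hence the least primitive root of 241 is 7.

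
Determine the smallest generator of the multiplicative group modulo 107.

φ(107) = 107 − 1 = 106 = 2 · 53.
Test candidates g = 2, 3, … against the prime factors q ∈ {2, 53} of φ(107): g is a generator iff g^(106/q) ≢ 1 for every such q.
g = 2: 2^53 ≡ 106; 2^2 ≡ 4 — none is 1, so 2 is a primitive root.
So 2 is the smallest generator of (Z/107Z)^×.

2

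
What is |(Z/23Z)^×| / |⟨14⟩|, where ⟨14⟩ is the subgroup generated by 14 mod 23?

1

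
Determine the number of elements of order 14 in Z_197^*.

φ(197) = 197 − 1 = 196 = 2^2 · 7^2.
Since (Z/197Z)^× is cyclic of order 196, the number of elements of order d is φ(d) when d | 196 and 0 otherwise.
14 = 2 · 7 divides 196, and φ(14) = 6.

6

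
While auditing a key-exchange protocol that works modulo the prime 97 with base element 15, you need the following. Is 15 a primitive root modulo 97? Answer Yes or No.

φ(97) = 97 − 1 = 96 = 2^5 · 3.
Test 15^(96/q) mod 97 for each prime factor q of 96:
15^48 ≡ 96 (mod 97)  [q = 2: ≢ 1 ✓]
15^32 ≡ 61 (mod 97)  [q = 3: ≢ 1 ✓]
Every test exponent gives a nontrivial residue, hence 15 generates the full group.

Yes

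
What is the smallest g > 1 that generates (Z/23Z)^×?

5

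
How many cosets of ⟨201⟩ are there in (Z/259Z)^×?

Since 201 ∈ (Z/259Z)^×, its order divides φ(259) = φ(7·37) = (7−1)·(37−1) = 6·36 = 216 = 2^3 · 3^3.
Divisors of 216: 1, 2, 3, 4, 6, 8, 9, 12, 18, 24, 27, 36, 54, 72, 108, 216.
Check 201^d mod 259 for each divisor in increasing order:
201^1 ≡ 201 (mod 259)
201^2 ≡ 256 (mod 259)
201^3 ≡ 174 (mod 259)
201^4 ≡ 9 (mod 259)
201^6 ≡ 232 (mod 259)
201^8 ≡ 81 (mod 259)
201^9 ≡ 223 (mod 259)
201^12 ≡ 211 (mod 259)
201^18 ≡ 1 (mod 259) ✓
Thus |⟨201⟩| = ord(201) = 18.
The index is φ(259) / ord(201) = 216 / 18 = 12.

12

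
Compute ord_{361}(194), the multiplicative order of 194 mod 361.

ord(194) | φ(361) = φ(19^2) = 19·(19−1) = 342 = 2 · 3^2 · 19.
Divisors of 342: 1, 2, 3, 6, 9, 18, 19, 38, 57, 114, 171, 342.
Check 194^d mod 361 for each divisor in increasing order:
194^1 ≡ 194 (mod 361)
194^2 ≡ 92 (mod 361)
194^3 ≡ 159 (mod 361)
194^6 ≡ 11 (mod 361)
194^9 ≡ 305 (mod 361)
194^18 ≡ 248 (mod 361)
194^19 ≡ 99 (mod 361)
194^38 ≡ 54 (mod 361)
194^57 ≡ 292 (mod 361)
194^114 ≡ 68 (mod 361)
194^171 ≡ 1 (mod 361) ✓
So ord_361(194) = 171.

171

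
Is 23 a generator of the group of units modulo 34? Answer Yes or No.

Yes

φ(34) = φ(2)·φ(17) = 1·16 = 16 = 2^4.
It suffices to check that the order of 23 is not a proper divisor of 16: compute 23^(16/q) for q ∈ {2}.
23^8 ≡ 33 (mod 34)  [q = 2: ≢ 1 ✓]
Every test exponent gives a nontrivial residue, hence 23 generates the full group.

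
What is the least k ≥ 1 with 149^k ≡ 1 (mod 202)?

100

ord(149) | φ(202) = φ(2)·φ(101) = 1·100 = 100 = 2^2 · 5^2.
Divisors of 100: 1, 2, 4, 5, 10, 20, 25, 50, 100.
Evaluate successive powers at the divisors of 100:
149^1 ≡ 149 (mod 202)
149^2 ≡ 183 (mod 202)
149^4 ≡ 159 (mod 202)
149^5 ≡ 57 (mod 202)
149^10 ≡ 17 (mod 202)
149^20 ≡ 87 (mod 202)
149^25 ≡ 111 (mod 202)
149^50 ≡ 201 (mod 202)
149^100 ≡ 1 (mod 202) ✓
Hence ord(149) = 100.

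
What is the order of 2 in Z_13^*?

ord(2) | φ(13) = 13 − 1 = 12 = 2^2 · 3.
Divisors of 12: 1, 2, 3, 4, 6, 12.
Compute 2^d (mod 13) for the divisors d until we hit 1:
2^1 ≡ 2 (mod 13)
2^2 ≡ 4 (mod 13)
2^3 ≡ 8 (mod 13)
2^4 ≡ 3 (mod 13)
2^6 ≡ 12 (mod 13)
2^12 ≡ 1 (mod 13) ✓
So ord_13(2) = 12.

12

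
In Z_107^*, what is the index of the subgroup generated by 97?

Since 97 ∈ (Z/107Z)^×, its order divides φ(107) = 107 − 1 = 106 = 2 · 53.
Divisors of 106: 1, 2, 53, 106.
Test each divisor d:
97^1 ≡ 97 (mod 107)
97^2 ≡ 100 (mod 107)
97^53 ≡ 106 (mod 107)
97^106 ≡ 1 (mod 107) ✓
So ord_107(97) = 106, hence |⟨97⟩| = 106.
[(Z/107Z)^× : ⟨97⟩] = 106/106 = 1.

1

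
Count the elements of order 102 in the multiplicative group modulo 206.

32

φ(206) = φ(2)·φ(103) = 1·102 = 102 = 2 · 3 · 17.
(Z/206Z)^× is cyclic (|G| = 102); a cyclic group of order m has exactly φ(d) elements of each order d | m, and none otherwise.
102 = 2 · 3 · 17 divides 102, and φ(102) = 32.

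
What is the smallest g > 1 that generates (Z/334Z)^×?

5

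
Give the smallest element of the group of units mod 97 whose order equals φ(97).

5

φ(97) = 97 − 1 = 96 = 2^5 · 3.
g is a primitive root iff g^(96/q) ≢ 1 (mod 97) for each prime q ∈ {2, 3}.
g = 2: 2^48 ≡ 1 — hits 1, so not a primitive root.
g = 3: 3^48 ≡ 1 — hits 1, so not a primitive root.
g = 4: 4^48 ≡ 1 — hits 1, so not a primitive root.
g = 5: 5^48 ≡ 96; 5^32 ≡ 35 — none is 1, so 5 is a primitive root.
The smallest primitive root modulo 97 is 5.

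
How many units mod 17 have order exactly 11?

φ(17) = 17 − 1 = 16 = 2^4.
In a cyclic group of order 16, there are φ(d) elements of order d for each divisor d of 16, and zero for non-divisors.
11 does not divide 16, so no element of (Z/17Z)^× has order 11.

0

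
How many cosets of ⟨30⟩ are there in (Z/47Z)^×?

Since 30 ∈ (Z/47Z)^×, its order divides φ(47) = 47 − 1 = 46 = 2 · 23.
Divisors of 46: 1, 2, 23, 46.
Evaluate successive powers at the divisors of 46:
30^1 ≡ 30 (mod 47)
30^2 ≡ 7 (mod 47)
30^23 ≡ 46 (mod 47)
30^46 ≡ 1 (mod 47) ✓
So ord_47(30) = 46, hence |⟨30⟩| = 46.
Index = |(Z/47Z)^×| / |⟨30⟩| = 46 / 46 = 1.

1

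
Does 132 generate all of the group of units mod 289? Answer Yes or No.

φ(289) = φ(17^2) = 17·(17−1) = 272 = 2^4 · 17.
132 is a primitive root mod 289 iff 132^(φ(289)/q) ≢ 1 for every prime q | φ(289), i.e. q ∈ {2, 17}.
132^136 ≡ 1 (mod 289)  [q = 2: ≡ 1 ✗]
132^16 ≡ 188 (mod 289)  [q = 17: ≢ 1 ✓]
132^136 ≡ 1 shows ord(132) | 136, strictly less than φ(289); not a primitive root.

No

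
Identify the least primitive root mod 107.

2

φ(107) = 107 − 1 = 106 = 2 · 53.
Test candidates g = 2, 3, … against the prime factors q ∈ {2, 53} of φ(107): g is a generator iff g^(106/q) ≢ 1 for every such q.
g = 2: 2^53 ≡ 106; 2^2 ≡ 4 — none is 1, so 2 is a primitive root.
So 2 is the smallest generator of (Z/107Z)^×.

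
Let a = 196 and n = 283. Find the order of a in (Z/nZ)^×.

141

Since 196 ∈ (Z/283Z)^×, its order divides φ(283) = 283 − 1 = 282 = 2 · 3 · 47.
Divisors of 282: 1, 2, 3, 6, 47, 94, 141, 282.
Evaluate successive powers at the divisors of 282:
196^1 ≡ 196 (mod 283)
196^2 ≡ 211 (mod 283)
196^3 ≡ 38 (mod 283)
196^6 ≡ 29 (mod 283)
196^47 ≡ 44 (mod 283)
196^94 ≡ 238 (mod 283)
196^141 ≡ 1 (mod 283) ✓
The smallest such exponent is 141, so the order of 196 is 141.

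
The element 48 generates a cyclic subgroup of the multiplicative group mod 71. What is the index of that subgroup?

10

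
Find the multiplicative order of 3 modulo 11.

5

Since 3 ∈ (Z/11Z)^×, its order divides φ(11) = 11 − 1 = 10 = 2 · 5.
Divisors of 10: 1, 2, 5, 10.
Compute 3^d (mod 11) for the divisors d until we hit 1:
3^1 ≡ 3
3^2 ≡ 9
3^5 ≡ 1
Hence ord(3) = 5.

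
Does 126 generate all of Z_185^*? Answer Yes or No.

No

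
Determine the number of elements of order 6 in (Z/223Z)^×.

φ(223) = 223 − 1 = 222 = 2 · 3 · 37.
Since (Z/223Z)^× is cyclic of order 222, the number of elements of order d is φ(d) when d | 222 and 0 otherwise.
6 = 2 · 3 divides 222, and φ(6) = 2.

2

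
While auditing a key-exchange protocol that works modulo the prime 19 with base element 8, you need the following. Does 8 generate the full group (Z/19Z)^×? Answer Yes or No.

No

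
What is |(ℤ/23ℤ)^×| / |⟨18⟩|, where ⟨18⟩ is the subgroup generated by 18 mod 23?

Since 18 ∈ (Z/23Z)^×, its order divides φ(23) = 23 − 1 = 22 = 2 · 11.
Divisors of 22: 1, 2, 11, 22.
Test each divisor d:
18^1 ≡ 18
18^2 ≡ 2
18^11 ≡ 1
The order of 18 is 11, so the subgroup it generates has 11 elements.
Index = |(Z/23Z)^×| / |⟨18⟩| = 22 / 11 = 2.

2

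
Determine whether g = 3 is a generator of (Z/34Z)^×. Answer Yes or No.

φ(34) = φ(2)·φ(17) = 1·16 = 16 = 2^4.
It suffices to check that the order of 3 is not a proper divisor of 16: compute 3^(16/q) for q ∈ {2}.
3^8 ≡ 33 (mod 34)  [q = 2: ≢ 1 ✓]
None equal 1, so ord_34(3) = 16: 3 is a primitive root.

Yes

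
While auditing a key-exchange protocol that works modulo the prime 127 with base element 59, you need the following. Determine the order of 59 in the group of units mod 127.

Since 59 ∈ (Z/127Z)^×, its order divides φ(127) = 127 − 1 = 126 = 2 · 3^2 · 7.
Divisors of 126: 1, 2, 3, 6, 7, 9, 14, 18, 21, 42, 63, 126.
Evaluate successive powers at the divisors of 126:
59^1 ≡ 59 (mod 127)
59^2 ≡ 52 (mod 127)
59^3 ≡ 20 (mod 127)
59^6 ≡ 19 (mod 127)
59^7 ≡ 105 (mod 127)
59^9 ≡ 126 (mod 127)
59^14 ≡ 103 (mod 127)
59^18 ≡ 1 (mod 127) ✓
The smallest such exponent is 18, so the order of 59 is 18.

18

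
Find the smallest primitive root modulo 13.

φ(13) = 13 − 1 = 12 = 2^2 · 3.
Test candidates g = 2, 3, … against the prime factors q ∈ {2, 3} of φ(13): g is a generator iff g^(12/q) ≢ 1 for every such q.
g = 2: 2^6 ≡ 12; 2^4 ≡ 3 — none is 1, so 2 is a primitive root.
Hence the least primitive root of 13 is 2.

2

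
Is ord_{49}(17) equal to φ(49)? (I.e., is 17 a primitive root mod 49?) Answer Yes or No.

Yes

φ(49) = φ(7^2) = 7·(7−1) = 42 = 2 · 3 · 7.
17 is a primitive root mod 49 iff 17^(φ(49)/q) ≢ 1 for every prime q | φ(49), i.e. q ∈ {2, 3, 7}.
17^21 ≡ 48 (mod 49)  [q = 2: ≢ 1 ✓]
17^14 ≡ 30 (mod 49)  [q = 3: ≢ 1 ✓]
17^6 ≡ 22 (mod 49)  [q = 7: ≢ 1 ✓]
Every test exponent gives a nontrivial residue, hence 17 generates the full group.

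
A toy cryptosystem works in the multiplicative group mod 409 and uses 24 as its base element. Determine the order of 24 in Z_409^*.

102

The order of 24 must divide φ(409) = 409 − 1 = 408 = 2^3 · 3 · 17.
Divisors of 408: 1, 2, 3, 4, 6, 8, 12, 17, 24, 34, 51, 68, 102, 136, 204, 408.
Evaluate successive powers at the divisors of 408:
24^1 ≡ 24 (mod 409)
24^2 ≡ 167 (mod 409)
24^3 ≡ 327 (mod 409)
24^4 ≡ 77 (mod 409)
24^6 ≡ 180 (mod 409)
24^8 ≡ 203 (mod 409)
24^12 ≡ 89 (mod 409)
24^17 ≡ 54 (mod 409)
24^24 ≡ 150 (mod 409)
24^34 ≡ 53 (mod 409)
24^51 ≡ 408 (mod 409)
24^68 ≡ 355 (mod 409)
24^102 ≡ 1 (mod 409) ✓
Therefore the multiplicative order of 24 modulo 409 is 102.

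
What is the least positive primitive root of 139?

φ(139) = 139 − 1 = 138 = 2 · 3 · 23.
Test candidates g = 2, 3, … against the prime factors q ∈ {2, 3, 23} of φ(139): g is a generator iff g^(138/q) ≢ 1 for every such q.
g = 2: 2^69 ≡ 138; 2^46 ≡ 96; 2^6 ≡ 64 — none is 1, so 2 is a primitive root.
So 2 is the smallest generator of (Z/139Z)^×.

2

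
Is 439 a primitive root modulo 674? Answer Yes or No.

No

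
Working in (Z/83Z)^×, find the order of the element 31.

ord(31) | φ(83) = 83 − 1 = 82 = 2 · 41.
Divisors of 82: 1, 2, 41, 82.
Test each divisor d:
31^1 ≡ 31
31^2 ≡ 48
31^41 ≡ 1
Therefore the multiplicative order of 31 modulo 83 is 41.

41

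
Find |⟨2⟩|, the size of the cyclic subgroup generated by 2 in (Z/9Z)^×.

6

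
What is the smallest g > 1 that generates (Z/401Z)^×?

φ(401) = 401 − 1 = 400 = 2^4 · 5^2.
Test candidates g = 2, 3, … against the prime factors q ∈ {2, 5} of φ(401): g is a generator iff g^(400/q) ≢ 1 for every such q.
g = 2: 2^200 ≡ 1 — hits 1, so not a primitive root.
g = 3: 3^200 ≡ 400; 3^80 ≡ 72 — none is 1, so 3 is a primitive root.
So 3 is the smallest generator of (Z/401Z)^×.

3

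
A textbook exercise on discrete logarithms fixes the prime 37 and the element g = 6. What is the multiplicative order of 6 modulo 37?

The order of 6 must divide φ(37) = 37 − 1 = 36 = 2^2 · 3^2.
Divisors of 36: 1, 2, 3, 4, 6, 9, 12, 18, 36.
Evaluate successive powers at the divisors of 36:
6^1 ≡ 6
6^2 ≡ 36
6^3 ≡ 31
6^4 ≡ 1
So ord_37(6) = 4.

4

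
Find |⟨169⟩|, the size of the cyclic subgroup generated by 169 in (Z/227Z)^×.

ord(169) | φ(227) = 227 − 1 = 226 = 2 · 113.
Divisors of 226: 1, 2, 113, 226.
Test each divisor d:
169^1 ≡ 169 (mod 227)
169^2 ≡ 186 (mod 227)
169^113 ≡ 1 (mod 227) ✓
Therefore the multiplicative order of 169 modulo 227 is 113.

113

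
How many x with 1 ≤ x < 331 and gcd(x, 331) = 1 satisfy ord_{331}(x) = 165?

80

φ(331) = 331 − 1 = 330 = 2 · 3 · 5 · 11.
In a cyclic group of order 330, there are φ(d) elements of order d for each divisor d of 330, and zero for non-divisors.
165 = 3 · 5 · 11 divides 330, and φ(165) = 80.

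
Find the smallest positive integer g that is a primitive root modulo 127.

φ(127) = 127 − 1 = 126 = 2 · 3^2 · 7.
g is a primitive root iff g^(126/q) ≢ 1 (mod 127) for each prime q ∈ {2, 3, 7}.
g = 2: 2^63 ≡ 1 — hits 1, so not a primitive root.
g = 3: 3^63 ≡ 126; 3^42 ≡ 107; 3^18 ≡ 4 — none is 1, so 3 is a primitive root.
So 3 is the smallest generator of (Z/127Z)^×.

3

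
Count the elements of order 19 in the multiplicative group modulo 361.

18

φ(361) = φ(19^2) = 19·(19−1) = 342 = 2 · 3^2 · 19.
Since (Z/361Z)^× is cyclic of order 342, the number of elements of order d is φ(d) when d | 342 and 0 otherwise.
19 | 342, and φ(19) = 19 − 1 = 18.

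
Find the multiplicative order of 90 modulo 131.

130

Since 90 ∈ (Z/131Z)^×, its order divides φ(131) = 131 − 1 = 130 = 2 · 5 · 13.
Divisors of 130: 1, 2, 5, 10, 13, 26, 65, 130.
Test each divisor d:
90^1 ≡ 90 (mod 131)
90^2 ≡ 109 (mod 131)
90^5 ≡ 68 (mod 131)
90^10 ≡ 39 (mod 131)
90^13 ≡ 70 (mod 131)
90^26 ≡ 53 (mod 131)
90^65 ≡ 130 (mod 131)
90^130 ≡ 1 (mod 131) ✓
The smallest such exponent is 130, so the order of 90 is 130.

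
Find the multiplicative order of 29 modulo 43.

ord(29) | φ(43) = 43 − 1 = 42 = 2 · 3 · 7.
Divisors of 42: 1, 2, 3, 6, 7, 14, 21, 42.
Test each divisor d:
29^1 ≡ 29 (mod 43)
29^2 ≡ 24 (mod 43)
29^3 ≡ 8 (mod 43)
29^6 ≡ 21 (mod 43)
29^7 ≡ 7 (mod 43)
29^14 ≡ 6 (mod 43)
29^21 ≡ 42 (mod 43)
29^42 ≡ 1 (mod 43) ✓
The smallest such exponent is 42, so the order of 29 is 42.

42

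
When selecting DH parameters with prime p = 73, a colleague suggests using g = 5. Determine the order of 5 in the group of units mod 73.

Since 5 ∈ (Z/73Z)^×, its order divides φ(73) = 73 − 1 = 72 = 2^3 · 3^2.
Divisors of 72: 1, 2, 3, 4, 6, 8, 9, 12, 18, 24, 36, 72.
Compute 5^d (mod 73) for the divisors d until we hit 1:
5^1 ≡ 5
5^2 ≡ 25
5^3 ≡ 52
5^4 ≡ 41
5^6 ≡ 3
5^8 ≡ 2
5^9 ≡ 10
5^12 ≡ 9
5^18 ≡ 27
5^24 ≡ 8
5^36 ≡ 72
5^72 ≡ 1
The smallest such exponent is 72, so the order of 5 is 72.

72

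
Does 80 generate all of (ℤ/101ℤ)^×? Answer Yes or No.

No

φ(101) = 101 − 1 = 100 = 2^2 · 5^2.
Test 80^(100/q) mod 101 for each prime factor q of 100:
80^50 ≡ 1 (mod 101)  [q = 2: ≡ 1 ✗]
80^20 ≡ 87 (mod 101)  [q = 5: ≢ 1 ✓]
The check at q = 2 fails, so 80 generates a proper subgroup.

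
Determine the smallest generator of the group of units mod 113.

φ(113) = 113 − 1 = 112 = 2^4 · 7.
g is a primitive root iff g^(112/q) ≢ 1 (mod 113) for each prime q ∈ {2, 7}.
g = 2: 2^56 ≡ 1 — hits 1, so not a primitive root.
g = 3: 3^56 ≡ 112; 3^16 ≡ 49 — none is 1, so 3 is a primitive root.
The smallest primitive root modulo 113 is 3.

3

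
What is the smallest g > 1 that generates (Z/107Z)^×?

φ(107) = 107 − 1 = 106 = 2 · 53.
g is a primitive root iff g^(106/q) ≢ 1 (mod 107) for each prime q ∈ {2, 53}.
g = 2: 2^53 ≡ 106; 2^2 ≡ 4 — none is 1, so 2 is a primitive root.
So 2 is the smallest generator of (Z/107Z)^×.

2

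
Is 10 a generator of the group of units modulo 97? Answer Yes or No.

Yes

φ(97) = 97 − 1 = 96 = 2^5 · 3.
It suffices to check that the order of 10 is not a proper divisor of 96: compute 10^(96/q) for q ∈ {2, 3}.
10^48 ≡ 96 (mod 97)  [q = 2: ≢ 1 ✓]
10^32 ≡ 61 (mod 97)  [q = 3: ≢ 1 ✓]
All checks pass, so 10 has order 96 and is a primitive root modulo 97.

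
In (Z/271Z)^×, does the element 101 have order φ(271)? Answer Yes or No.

Yes

φ(271) = 271 − 1 = 270 = 2 · 3^3 · 5.
An element g generates (Z/271Z)^× iff g^(270/q) ≢ 1 (mod 271) for each prime q ∈ {2, 3, 5}.
101^135 ≡ 270 (mod 271)  [q = 2: ≢ 1 ✓]
101^90 ≡ 28 (mod 271)  [q = 3: ≢ 1 ✓]
101^54 ≡ 187 (mod 271)  [q = 5: ≢ 1 ✓]
None equal 1, so ord_271(101) = 270: 101 is a primitive root.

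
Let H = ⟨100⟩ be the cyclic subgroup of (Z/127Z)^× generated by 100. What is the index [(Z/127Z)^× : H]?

6

ord(100) | φ(127) = 127 − 1 = 126 = 2 · 3^2 · 7.
Divisors of 126: 1, 2, 3, 6, 7, 9, 14, 18, 21, 42, 63, 126.
Evaluate successive powers at the divisors of 126:
100^1 ≡ 100 (mod 127)
100^2 ≡ 94 (mod 127)
100^3 ≡ 2 (mod 127)
100^6 ≡ 4 (mod 127)
100^7 ≡ 19 (mod 127)
100^9 ≡ 8 (mod 127)
100^14 ≡ 107 (mod 127)
100^18 ≡ 64 (mod 127)
100^21 ≡ 1 (mod 127) ✓
So ord_127(100) = 21, hence |⟨100⟩| = 21.
[(Z/127Z)^× : ⟨100⟩] = 126/21 = 6.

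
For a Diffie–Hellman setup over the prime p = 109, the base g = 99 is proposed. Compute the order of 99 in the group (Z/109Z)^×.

108

ord(99) | φ(109) = 109 − 1 = 108 = 2^2 · 3^3.
Divisors of 108: 1, 2, 3, 4, 6, 9, 12, 18, 27, 36, 54, 108.
Check 99^d mod 109 for each divisor in increasing order:
99^1 ≡ 99 (mod 109)
99^2 ≡ 100 (mod 109)
99^3 ≡ 90 (mod 109)
99^4 ≡ 81 (mod 109)
99^6 ≡ 34 (mod 109)
99^9 ≡ 8 (mod 109)
99^12 ≡ 66 (mod 109)
99^18 ≡ 64 (mod 109)
99^27 ≡ 76 (mod 109)
99^36 ≡ 63 (mod 109)
99^54 ≡ 108 (mod 109)
99^108 ≡ 1 (mod 109) ✓
So ord_109(99) = 108.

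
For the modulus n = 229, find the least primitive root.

φ(229) = 229 − 1 = 228 = 2^2 · 3 · 19.
g is a primitive root iff g^(228/q) ≢ 1 (mod 229) for each prime q ∈ {2, 3, 19}.
g = 2: 2^114 ≡ 228; 2^76 ≡ 1 — hits 1, so not a primitive root.
g = 3: 3^114 ≡ 1 — hits 1, so not a primitive root.
g = 4: 4^114 ≡ 1 — hits 1, so not a primitive root.
g = 5: 5^114 ≡ 1 — hits 1, so not a primitive root.
g = 6: 6^114 ≡ 228; 6^76 ≡ 134; 6^12 ≡ 165 — none is 1, so 6 is a primitive root.
Hence the least primitive root of 229 is 6.

6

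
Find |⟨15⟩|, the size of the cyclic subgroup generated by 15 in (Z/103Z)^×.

By Lagrange's theorem, ord_103(15) divides φ(103) = 103 − 1 = 102 = 2 · 3 · 17.
Divisors of 102: 1, 2, 3, 6, 17, 34, 51, 102.
Test each divisor d:
15^1 ≡ 15 (mod 103)
15^2 ≡ 19 (mod 103)
15^3 ≡ 79 (mod 103)
15^6 ≡ 61 (mod 103)
15^17 ≡ 46 (mod 103)
15^34 ≡ 56 (mod 103)
15^51 ≡ 1 (mod 103) ✓
Therefore the multiplicative order of 15 modulo 103 is 51.

51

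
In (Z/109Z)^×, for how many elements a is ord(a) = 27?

18

φ(109) = 109 − 1 = 108 = 2^2 · 3^3.
In a cyclic group of order 108, there are φ(d) elements of order d for each divisor d of 108, and zero for non-divisors.
27 = 3^3 divides 108, and φ(27) = 18.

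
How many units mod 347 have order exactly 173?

172

φ(347) = 347 − 1 = 346 = 2 · 173.
Since (Z/347Z)^× is cyclic of order 346, the number of elements of order d is φ(d) when d | 346 and 0 otherwise.
173 | 346, and φ(173) = 173 − 1 = 172.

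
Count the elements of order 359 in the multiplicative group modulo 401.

0

φ(401) = 401 − 1 = 400 = 2^4 · 5^2.
(Z/401Z)^× is cyclic (|G| = 400); a cyclic group of order m has exactly φ(d) elements of each order d | m, and none otherwise.
Here 400 is not a multiple of 359, so there are no elements of order 359.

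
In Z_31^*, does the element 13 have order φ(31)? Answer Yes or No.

φ(31) = 31 − 1 = 30 = 2 · 3 · 5.
An element g generates (Z/31Z)^× iff g^(30/q) ≢ 1 (mod 31) for each prime q ∈ {2, 3, 5}.
13^15 ≡ 30 (mod 31)  [q = 2: ≢ 1 ✓]
13^10 ≡ 5 (mod 31)  [q = 3: ≢ 1 ✓]
13^6 ≡ 16 (mod 31)  [q = 5: ≢ 1 ✓]
Every test exponent gives a nontrivial residue, hence 13 generates the full group.

Yes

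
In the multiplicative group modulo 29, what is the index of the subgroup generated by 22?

2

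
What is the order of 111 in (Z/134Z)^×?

66

ord(111) | φ(134) = φ(2)·φ(67) = 1·66 = 66 = 2 · 3 · 11.
Divisors of 66: 1, 2, 3, 6, 11, 22, 33, 66.
Check 111^d mod 134 for each divisor in increasing order:
111^1 ≡ 111
111^2 ≡ 127
111^3 ≡ 27
111^6 ≡ 59
111^11 ≡ 105
111^22 ≡ 37
111^33 ≡ 133
111^66 ≡ 1
So ord_134(111) = 66.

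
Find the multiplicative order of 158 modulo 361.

171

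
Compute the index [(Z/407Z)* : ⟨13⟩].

By Lagrange's theorem, ord_407(13) divides φ(407) = φ(11·37) = (11−1)·(37−1) = 10·36 = 360 = 2^3 · 3^2 · 5.
Divisors of 360: 1, 2, 3, 4, 5, 6, 8, 9, 10, 12, 15, 18, 20, 24, 30, 36, 40, 45, 60, 72, 90, 120, 180, 360.
Test each divisor d:
13^1 ≡ 13 (mod 407)
13^2 ≡ 169 (mod 407)
13^3 ≡ 162 (mod 407)
13^4 ≡ 71 (mod 407)
13^5 ≡ 109 (mod 407)
13^6 ≡ 196 (mod 407)
13^8 ≡ 157 (mod 407)
13^9 ≡ 6 (mod 407)
13^10 ≡ 78 (mod 407)
13^12 ≡ 158 (mod 407)
13^15 ≡ 362 (mod 407)
13^18 ≡ 36 (mod 407)
13^20 ≡ 386 (mod 407)
13^24 ≡ 137 (mod 407)
13^30 ≡ 397 (mod 407)
13^36 ≡ 75 (mod 407)
13^40 ≡ 34 (mod 407)
13^45 ≡ 43 (mod 407)
13^60 ≡ 100 (mod 407)
13^72 ≡ 334 (mod 407)
13^90 ≡ 221 (mod 407)
13^120 ≡ 232 (mod 407)
13^180 ≡ 1 (mod 407) ✓
The order of 13 is 180, so the subgroup it generates has 180 elements.
The index is φ(407) / ord(13) = 360 / 180 = 2.

2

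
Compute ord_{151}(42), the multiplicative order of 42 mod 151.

75

Since 42 ∈ (Z/151Z)^×, its order divides φ(151) = 151 − 1 = 150 = 2 · 3 · 5^2.
Divisors of 150: 1, 2, 3, 5, 6, 10, 15, 25, 30, 50, 75, 150.
Test each divisor d:
42^1 ≡ 42 (mod 151)
42^2 ≡ 103 (mod 151)
42^3 ≡ 98 (mod 151)
42^5 ≡ 128 (mod 151)
42^6 ≡ 91 (mod 151)
42^10 ≡ 76 (mod 151)
42^15 ≡ 64 (mod 151)
42^25 ≡ 32 (mod 151)
42^30 ≡ 19 (mod 151)
42^50 ≡ 118 (mod 151)
42^75 ≡ 1 (mod 151) ✓
The smallest such exponent is 75, so the order of 42 is 75.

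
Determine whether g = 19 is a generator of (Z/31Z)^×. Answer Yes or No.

No

φ(31) = 31 − 1 = 30 = 2 · 3 · 5.
An element g generates (Z/31Z)^× iff g^(30/q) ≢ 1 (mod 31) for each prime q ∈ {2, 3, 5}.
19^15 ≡ 1 (mod 31)  [q = 2: ≡ 1 ✗]
19^10 ≡ 25 (mod 31)  [q = 3: ≢ 1 ✓]
19^6 ≡ 2 (mod 31)  [q = 5: ≢ 1 ✓]
Since 19^15 ≡ 1, the order of 19 divides 15 < 30, so 19 is not a primitive root.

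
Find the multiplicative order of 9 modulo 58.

ord(9) | φ(58) = φ(2)·φ(29) = 1·28 = 28 = 2^2 · 7.
Divisors of 28: 1, 2, 4, 7, 14, 28.
Compute 9^d (mod 58) for the divisors d until we hit 1:
9^1 ≡ 9 (mod 58)
9^2 ≡ 23 (mod 58)
9^4 ≡ 7 (mod 58)
9^7 ≡ 57 (mod 58)
9^14 ≡ 1 (mod 58) ✓
The smallest such exponent is 14, so the order of 9 is 14.

14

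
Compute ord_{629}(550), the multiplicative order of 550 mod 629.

ord(550) | φ(629) = φ(17·37) = (17−1)·(37−1) = 16·36 = 576 = 2^6 · 3^2.
Divisors of 576: 1, 2, 3, 4, 6, 8, 9, 12, 16, 18, 24, 32, 36, 48, 64, 72, 96, 144, 192, 288, 576.
Test each divisor d:
550^1 ≡ 550
550^2 ≡ 580
550^3 ≡ 97
550^4 ≡ 514
550^6 ≡ 603
550^8 ≡ 16
550^9 ≡ 623
550^12 ≡ 47
550^16 ≡ 256
550^18 ≡ 36
550^24 ≡ 322
550^32 ≡ 120
550^36 ≡ 38
550^48 ≡ 528
550^64 ≡ 562
550^72 ≡ 186
550^96 ≡ 137
550^144 ≡ 1
Hence ord(550) = 144.

144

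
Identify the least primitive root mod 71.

7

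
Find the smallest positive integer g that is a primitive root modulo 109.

6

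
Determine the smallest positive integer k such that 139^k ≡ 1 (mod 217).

The order of 139 must divide φ(217) = φ(7·31) = (7−1)·(31−1) = 6·30 = 180 = 2^2 · 3^2 · 5.
Divisors of 180: 1, 2, 3, 4, 5, 6, 9, 10, 12, 15, 18, 20, 30, 36, 45, 60, 90, 180.
Evaluate successive powers at the divisors of 180:
139^1 ≡ 139 (mod 217)
139^2 ≡ 8 (mod 217)
139^3 ≡ 27 (mod 217)
139^4 ≡ 64 (mod 217)
139^5 ≡ 216 (mod 217)
139^6 ≡ 78 (mod 217)
139^9 ≡ 153 (mod 217)
139^10 ≡ 1 (mod 217) ✓
The smallest such exponent is 10, so the order of 139 is 10.

10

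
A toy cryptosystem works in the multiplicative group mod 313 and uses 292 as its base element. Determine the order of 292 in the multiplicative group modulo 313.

ord(292) | φ(313) = 313 − 1 = 312 = 2^3 · 3 · 13.
Divisors of 312: 1, 2, 3, 4, 6, 8, 12, 13, 24, 26, 39, 52, 78, 104, 156, 312.
Compute 292^d (mod 313) for the divisors d until we hit 1:
292^1 ≡ 292 (mod 313)
292^2 ≡ 128 (mod 313)
292^3 ≡ 129 (mod 313)
292^4 ≡ 108 (mod 313)
292^6 ≡ 52 (mod 313)
292^8 ≡ 83 (mod 313)
292^12 ≡ 200 (mod 313)
292^13 ≡ 182 (mod 313)
292^24 ≡ 249 (mod 313)
292^26 ≡ 259 (mod 313)
292^39 ≡ 188 (mod 313)
292^52 ≡ 99 (mod 313)
292^78 ≡ 288 (mod 313)
292^104 ≡ 98 (mod 313)
292^156 ≡ 312 (mod 313)
292^312 ≡ 1 (mod 313) ✓
So ord_313(292) = 312.

312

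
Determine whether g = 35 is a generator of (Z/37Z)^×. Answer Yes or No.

Yes

φ(37) = 37 − 1 = 36 = 2^2 · 3^2.
35 is a primitive root mod 37 iff 35^(φ(37)/q) ≢ 1 for every prime q | φ(37), i.e. q ∈ {2, 3}.
35^18 ≡ 36 (mod 37)  [q = 2: ≢ 1 ✓]
35^12 ≡ 26 (mod 37)  [q = 3: ≢ 1 ✓]
None equal 1, so ord_37(35) = 36: 35 is a primitive root.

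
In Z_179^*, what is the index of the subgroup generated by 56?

Since 56 ∈ (Z/179Z)^×, its order divides φ(179) = 179 − 1 = 178 = 2 · 89.
Divisors of 178: 1, 2, 89, 178.
Check 56^d mod 179 for each divisor in increasing order:
56^1 ≡ 56 (mod 179)
56^2 ≡ 93 (mod 179)
56^89 ≡ 1 (mod 179) ✓
Thus |⟨56⟩| = ord(56) = 89.
[(Z/179Z)^× : ⟨56⟩] = 178/89 = 2.

2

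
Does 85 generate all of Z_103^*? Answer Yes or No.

φ(103) = 103 − 1 = 102 = 2 · 3 · 17.
Test 85^(102/q) mod 103 for each prime factor q of 102:
85^51 ≡ 102 (mod 103)  [q = 2: ≢ 1 ✓]
85^34 ≡ 46 (mod 103)  [q = 3: ≢ 1 ✓]
85^6 ≡ 79 (mod 103)  [q = 17: ≢ 1 ✓]
None equal 1, so ord_103(85) = 102: 85 is a primitive root.

Yes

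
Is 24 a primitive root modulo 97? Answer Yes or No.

φ(97) = 97 − 1 = 96 = 2^5 · 3.
24 is a primitive root mod 97 iff 24^(φ(97)/q) ≢ 1 for every prime q | φ(97), i.e. q ∈ {2, 3}.
24^48 ≡ 1 (mod 97)  [q = 2: ≡ 1 ✗]
24^32 ≡ 35 (mod 97)  [q = 3: ≢ 1 ✓]
Since 24^48 ≡ 1, the order of 24 divides 48 < 96, so 24 is not a primitive root.

No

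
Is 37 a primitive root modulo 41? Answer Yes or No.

No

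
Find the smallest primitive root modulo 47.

5

φ(47) = 47 − 1 = 46 = 2 · 23.
g is a primitive root iff g^(46/q) ≢ 1 (mod 47) for each prime q ∈ {2, 23}.
g = 2: 2^23 ≡ 1 — hits 1, so not a primitive root.
g = 3: 3^23 ≡ 1 — hits 1, so not a primitive root.
g = 4: 4^23 ≡ 1 — hits 1, so not a primitive root.
g = 5: 5^23 ≡ 46; 5^2 ≡ 25 — none is 1, so 5 is a primitive root.
Hence the least primitive root of 47 is 5.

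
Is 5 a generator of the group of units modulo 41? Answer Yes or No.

φ(41) = 41 − 1 = 40 = 2^3 · 5.
5 is a primitive root mod 41 iff 5^(φ(41)/q) ≢ 1 for every prime q | φ(41), i.e. q ∈ {2, 5}.
5^20 ≡ 1 (mod 41)  [q = 2: ≡ 1 ✗]
5^8 ≡ 18 (mod 41)  [q = 5: ≢ 1 ✓]
5^20 ≡ 1 shows ord(5) | 20, strictly less than φ(41); not a primitive root.

No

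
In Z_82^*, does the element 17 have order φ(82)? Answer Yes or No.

Yes

φ(82) = φ(2)·φ(41) = 1·40 = 40 = 2^3 · 5.
It suffices to check that the order of 17 is not a proper divisor of 40: compute 17^(40/q) for q ∈ {2, 5}.
17^20 ≡ 81 (mod 82)  [q = 2: ≢ 1 ✓]
17^8 ≡ 57 (mod 82)  [q = 5: ≢ 1 ✓]
None equal 1, so ord_82(17) = 40: 17 is a primitive root.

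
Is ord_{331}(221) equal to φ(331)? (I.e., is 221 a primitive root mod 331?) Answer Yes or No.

Yes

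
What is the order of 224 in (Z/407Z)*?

ord(224) | φ(407) = φ(11·37) = (11−1)·(37−1) = 10·36 = 360 = 2^3 · 3^2 · 5.
Divisors of 360: 1, 2, 3, 4, 5, 6, 8, 9, 10, 12, 15, 18, 20, 24, 30, 36, 40, 45, 60, 72, 90, 120, 180, 360.
Test each divisor d:
224^1 ≡ 224 (mod 407)
224^2 ≡ 115 (mod 407)
224^3 ≡ 119 (mod 407)
224^4 ≡ 201 (mod 407)
224^5 ≡ 254 (mod 407)
224^6 ≡ 323 (mod 407)
224^8 ≡ 108 (mod 407)
224^9 ≡ 179 (mod 407)
224^10 ≡ 210 (mod 407)
224^12 ≡ 137 (mod 407)
224^15 ≡ 23 (mod 407)
224^18 ≡ 295 (mod 407)
224^20 ≡ 144 (mod 407)
224^24 ≡ 47 (mod 407)
224^30 ≡ 122 (mod 407)
224^36 ≡ 334 (mod 407)
224^40 ≡ 386 (mod 407)
224^45 ≡ 364 (mod 407)
224^60 ≡ 232 (mod 407)
224^72 ≡ 38 (mod 407)
224^90 ≡ 221 (mod 407)
224^120 ≡ 100 (mod 407)
224^180 ≡ 1 (mod 407) ✓
Hence ord(224) = 180.

180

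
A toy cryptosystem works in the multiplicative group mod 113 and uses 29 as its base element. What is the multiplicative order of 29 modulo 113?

ord(29) | φ(113) = 113 − 1 = 112 = 2^4 · 7.
Divisors of 112: 1, 2, 4, 7, 8, 14, 16, 28, 56, 112.
Test each divisor d:
29^1 ≡ 29 (mod 113)
29^2 ≡ 50 (mod 113)
29^4 ≡ 14 (mod 113)
29^7 ≡ 73 (mod 113)
29^8 ≡ 83 (mod 113)
29^14 ≡ 18 (mod 113)
29^16 ≡ 109 (mod 113)
29^28 ≡ 98 (mod 113)
29^56 ≡ 112 (mod 113)
29^112 ≡ 1 (mod 113) ✓
The smallest such exponent is 112, so the order of 29 is 112.

112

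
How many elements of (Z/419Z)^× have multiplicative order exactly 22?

φ(419) = 419 − 1 = 418 = 2 · 11 · 19.
Since (Z/419Z)^× is cyclic of order 418, the number of elements of order d is φ(d) when d | 418 and 0 otherwise.
22 = 2 · 11 divides 418, and φ(22) = 10.

10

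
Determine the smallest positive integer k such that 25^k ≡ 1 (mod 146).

36

By Lagrange's theorem, ord_146(25) divides φ(146) = φ(2)·φ(73) = 1·72 = 72 = 2^3 · 3^2.
Divisors of 72: 1, 2, 3, 4, 6, 8, 9, 12, 18, 24, 36, 72.
Check 25^d mod 146 for each divisor in increasing order:
25^1 ≡ 25 (mod 146)
25^2 ≡ 41 (mod 146)
25^3 ≡ 3 (mod 146)
25^4 ≡ 75 (mod 146)
25^6 ≡ 9 (mod 146)
25^8 ≡ 77 (mod 146)
25^9 ≡ 27 (mod 146)
25^12 ≡ 81 (mod 146)
25^18 ≡ 145 (mod 146)
25^24 ≡ 137 (mod 146)
25^36 ≡ 1 (mod 146) ✓
Hence ord(25) = 36.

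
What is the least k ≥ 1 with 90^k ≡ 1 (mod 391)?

By Lagrange's theorem, ord_391(90) divides φ(391) = φ(17·23) = (17−1)·(23−1) = 16·22 = 352 = 2^5 · 11.
Divisors of 352: 1, 2, 4, 8, 11, 16, 22, 32, 44, 88, 176, 352.
Evaluate successive powers at the divisors of 352:
90^1 ≡ 90
90^2 ≡ 280
90^4 ≡ 200
90^8 ≡ 118
90^11 ≡ 45
90^16 ≡ 239
90^22 ≡ 70
90^32 ≡ 35
90^44 ≡ 208
90^88 ≡ 254
90^176 ≡ 1
So ord_391(90) = 176.

176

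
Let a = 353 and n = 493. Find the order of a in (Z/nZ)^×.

By Lagrange's theorem, ord_493(353) divides φ(493) = φ(17·29) = (17−1)·(29−1) = 16·28 = 448 = 2^6 · 7.
Divisors of 448: 1, 2, 4, 7, 8, 14, 16, 28, 32, 56, 64, 112, 224, 448.
Evaluate successive powers at the divisors of 448:
353^1 ≡ 353
353^2 ≡ 373
353^4 ≡ 103
353^7 ≡ 463
353^8 ≡ 256
353^14 ≡ 407
353^16 ≡ 460
353^28 ≡ 1
Hence ord(353) = 28.

28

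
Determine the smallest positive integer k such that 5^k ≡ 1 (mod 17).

16

ord(5) | φ(17) = 17 − 1 = 16 = 2^4.
Divisors of 16: 1, 2, 4, 8, 16.
Check 5^d mod 17 for each divisor in increasing order:
5^1 ≡ 5
5^2 ≡ 8
5^4 ≡ 13
5^8 ≡ 16
5^16 ≡ 1
Hence ord(5) = 16.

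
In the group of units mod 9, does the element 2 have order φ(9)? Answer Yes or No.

φ(9) = φ(3^2) = 3·(3−1) = 6 = 2 · 3.
An element g generates (Z/9Z)^× iff g^(6/q) ≢ 1 (mod 9) for each prime q ∈ {2, 3}.
2^3 ≡ 8 (mod 9)  [q = 2: ≢ 1 ✓]
2^2 ≡ 4 (mod 9)  [q = 3: ≢ 1 ✓]
None equal 1, so ord_9(2) = 6: 2 is a primitive root.

Yes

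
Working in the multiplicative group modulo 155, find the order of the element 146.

30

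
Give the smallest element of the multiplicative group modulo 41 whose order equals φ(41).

6

φ(41) = 41 − 1 = 40 = 2^3 · 5.
g is a primitive root iff g^(40/q) ≢ 1 (mod 41) for each prime q ∈ {2, 5}.
g = 2: 2^20 ≡ 1 — hits 1, so not a primitive root.
g = 3: 3^20 ≡ 40; 3^8 ≡ 1 — hits 1, so not a primitive root.
g = 4: 4^20 ≡ 1 — hits 1, so not a primitive root.
g = 5: 5^20 ≡ 1 — hits 1, so not a primitive root.
g = 6: 6^20 ≡ 40; 6^8 ≡ 10 — none is 1, so 6 is a primitive root.
So 6 is the smallest generator of (Z/41Z)^×.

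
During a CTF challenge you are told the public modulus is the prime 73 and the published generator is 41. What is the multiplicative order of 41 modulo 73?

The order of 41 must divide φ(73) = 73 − 1 = 72 = 2^3 · 3^2.
Divisors of 72: 1, 2, 3, 4, 6, 8, 9, 12, 18, 24, 36, 72.
Evaluate successive powers at the divisors of 72:
41^1 ≡ 41 (mod 73)
41^2 ≡ 2 (mod 73)
41^3 ≡ 9 (mod 73)
41^4 ≡ 4 (mod 73)
41^6 ≡ 8 (mod 73)
41^8 ≡ 16 (mod 73)
41^9 ≡ 72 (mod 73)
41^12 ≡ 64 (mod 73)
41^18 ≡ 1 (mod 73) ✓
So ord_73(41) = 18.

18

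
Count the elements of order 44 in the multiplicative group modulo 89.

φ(89) = 89 − 1 = 88 = 2^3 · 11.
(Z/89Z)^× is cyclic (|G| = 88); a cyclic group of order m has exactly φ(d) elements of each order d | m, and none otherwise.
44 = 2^2 · 11 divides 88, and φ(44) = 20.

20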